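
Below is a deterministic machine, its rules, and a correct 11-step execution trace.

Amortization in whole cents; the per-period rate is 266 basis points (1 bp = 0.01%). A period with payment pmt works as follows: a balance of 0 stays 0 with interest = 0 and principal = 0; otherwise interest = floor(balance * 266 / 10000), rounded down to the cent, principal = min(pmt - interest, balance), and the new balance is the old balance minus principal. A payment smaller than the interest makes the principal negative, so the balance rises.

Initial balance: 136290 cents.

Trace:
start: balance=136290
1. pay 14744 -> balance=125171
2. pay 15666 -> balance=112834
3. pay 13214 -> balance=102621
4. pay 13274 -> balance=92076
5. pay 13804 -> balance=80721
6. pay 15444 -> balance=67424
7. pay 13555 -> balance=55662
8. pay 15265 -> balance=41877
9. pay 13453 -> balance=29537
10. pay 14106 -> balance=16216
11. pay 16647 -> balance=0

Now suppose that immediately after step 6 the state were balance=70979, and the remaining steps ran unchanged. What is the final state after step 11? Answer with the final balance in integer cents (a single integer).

4055

state after step 6 := balance=70979
7. pay 13555 -> balance=59312
8. pay 15265 -> balance=45624
9. pay 13453 -> balance=33384
10. pay 14106 -> balance=20166
11. pay 16647 -> balance=4055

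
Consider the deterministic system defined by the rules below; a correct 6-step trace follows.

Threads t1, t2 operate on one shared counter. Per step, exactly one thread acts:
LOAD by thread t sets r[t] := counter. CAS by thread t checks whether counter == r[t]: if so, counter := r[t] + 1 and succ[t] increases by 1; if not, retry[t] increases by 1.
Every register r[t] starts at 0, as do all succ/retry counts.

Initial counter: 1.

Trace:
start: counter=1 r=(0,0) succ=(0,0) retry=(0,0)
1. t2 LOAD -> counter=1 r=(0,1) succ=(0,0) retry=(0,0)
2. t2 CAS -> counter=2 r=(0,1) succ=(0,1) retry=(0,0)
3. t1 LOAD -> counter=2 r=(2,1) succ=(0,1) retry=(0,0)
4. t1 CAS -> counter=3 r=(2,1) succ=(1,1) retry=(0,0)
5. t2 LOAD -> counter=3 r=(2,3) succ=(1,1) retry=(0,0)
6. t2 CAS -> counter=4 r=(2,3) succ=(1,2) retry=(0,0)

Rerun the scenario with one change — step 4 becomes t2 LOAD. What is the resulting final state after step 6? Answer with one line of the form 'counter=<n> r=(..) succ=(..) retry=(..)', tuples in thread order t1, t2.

(re-executing from step 4 with the substitution; state before step 4: counter=2 r=(2,1) succ=(0,1) retry=(0,0))
4. t2 LOAD -> counter=2 r=(2,2) succ=(0,1) retry=(0,0)
5. t2 LOAD -> counter=2 r=(2,2) succ=(0,1) retry=(0,0)
6. t2 CAS -> counter=3 r=(2,2) succ=(0,2) retry=(0,0)

counter=3 r=(2,2) succ=(0,2) retry=(0,0)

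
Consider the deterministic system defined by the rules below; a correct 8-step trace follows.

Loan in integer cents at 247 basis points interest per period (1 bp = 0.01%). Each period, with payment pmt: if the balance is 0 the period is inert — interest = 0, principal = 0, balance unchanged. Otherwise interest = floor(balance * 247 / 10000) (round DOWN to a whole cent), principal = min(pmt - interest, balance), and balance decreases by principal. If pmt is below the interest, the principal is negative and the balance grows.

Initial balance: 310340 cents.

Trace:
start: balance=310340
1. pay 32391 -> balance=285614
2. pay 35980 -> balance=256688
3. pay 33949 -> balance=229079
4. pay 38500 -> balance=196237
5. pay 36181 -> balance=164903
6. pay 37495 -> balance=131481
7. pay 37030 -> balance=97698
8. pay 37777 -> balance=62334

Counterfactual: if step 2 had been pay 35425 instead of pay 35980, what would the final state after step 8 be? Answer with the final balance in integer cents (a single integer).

62974

(re-executing from step 2 with the substitution; state before step 2: balance=285614)
2. pay 35425 -> balance=257243
3. pay 33949 -> balance=229647
4. pay 38500 -> balance=196819
5. pay 36181 -> balance=165499
6. pay 37495 -> balance=132091
7. pay 37030 -> balance=98323
8. pay 37777 -> balance=62974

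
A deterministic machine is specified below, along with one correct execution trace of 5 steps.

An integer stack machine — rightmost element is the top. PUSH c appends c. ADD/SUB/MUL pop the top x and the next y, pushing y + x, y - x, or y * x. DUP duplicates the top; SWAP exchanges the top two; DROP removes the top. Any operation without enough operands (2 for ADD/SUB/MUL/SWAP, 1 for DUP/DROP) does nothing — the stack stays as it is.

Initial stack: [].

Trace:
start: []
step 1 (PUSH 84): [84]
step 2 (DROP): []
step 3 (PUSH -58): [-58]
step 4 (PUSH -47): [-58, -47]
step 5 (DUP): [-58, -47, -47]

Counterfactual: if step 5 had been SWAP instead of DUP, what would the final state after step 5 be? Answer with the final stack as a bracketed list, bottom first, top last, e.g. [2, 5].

[-47, -58]

(re-executing from step 5 with the substitution; state before step 5: [-58, -47])
step 5 (SWAP): [-47, -58]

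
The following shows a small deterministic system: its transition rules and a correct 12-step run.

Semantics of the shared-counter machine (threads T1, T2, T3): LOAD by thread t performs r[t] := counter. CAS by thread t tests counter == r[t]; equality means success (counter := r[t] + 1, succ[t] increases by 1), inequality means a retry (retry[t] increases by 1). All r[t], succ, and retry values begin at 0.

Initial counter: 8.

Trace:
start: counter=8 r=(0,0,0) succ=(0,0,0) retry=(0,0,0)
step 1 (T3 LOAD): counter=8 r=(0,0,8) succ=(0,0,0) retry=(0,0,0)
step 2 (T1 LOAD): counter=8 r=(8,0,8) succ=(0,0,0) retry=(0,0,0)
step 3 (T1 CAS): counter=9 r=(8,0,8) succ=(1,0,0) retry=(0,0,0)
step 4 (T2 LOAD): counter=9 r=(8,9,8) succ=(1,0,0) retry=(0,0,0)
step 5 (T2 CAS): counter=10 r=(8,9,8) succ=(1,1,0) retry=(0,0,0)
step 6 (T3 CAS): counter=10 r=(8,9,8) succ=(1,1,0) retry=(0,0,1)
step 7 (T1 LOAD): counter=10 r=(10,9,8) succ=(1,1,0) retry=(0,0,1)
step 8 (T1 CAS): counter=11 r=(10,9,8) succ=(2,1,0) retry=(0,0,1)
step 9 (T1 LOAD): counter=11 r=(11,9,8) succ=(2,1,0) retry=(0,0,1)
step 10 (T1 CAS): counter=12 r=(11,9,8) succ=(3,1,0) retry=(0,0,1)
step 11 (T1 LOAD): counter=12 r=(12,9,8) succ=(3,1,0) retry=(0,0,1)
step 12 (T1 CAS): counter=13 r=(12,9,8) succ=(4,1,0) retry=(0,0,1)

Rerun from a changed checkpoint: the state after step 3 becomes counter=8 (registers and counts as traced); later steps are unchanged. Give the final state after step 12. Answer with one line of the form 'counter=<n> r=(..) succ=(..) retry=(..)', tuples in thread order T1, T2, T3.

state after step 3 := counter=8 r=(8,0,8) succ=(1,0,0) retry=(0,0,0)
step 4 (T2 LOAD): counter=8 r=(8,8,8) succ=(1,0,0) retry=(0,0,0)
step 5 (T2 CAS): counter=9 r=(8,8,8) succ=(1,1,0) retry=(0,0,0)
step 6 (T3 CAS): counter=9 r=(8,8,8) succ=(1,1,0) retry=(0,0,1)
step 7 (T1 LOAD): counter=9 r=(9,8,8) succ=(1,1,0) retry=(0,0,1)
step 8 (T1 CAS): counter=10 r=(9,8,8) succ=(2,1,0) retry=(0,0,1)
step 9 (T1 LOAD): counter=10 r=(10,8,8) succ=(2,1,0) retry=(0,0,1)
step 10 (T1 CAS): counter=11 r=(10,8,8) succ=(3,1,0) retry=(0,0,1)
step 11 (T1 LOAD): counter=11 r=(11,8,8) succ=(3,1,0) retry=(0,0,1)
step 12 (T1 CAS): counter=12 r=(11,8,8) succ=(4,1,0) retry=(0,0,1)

counter=12 r=(11,8,8) succ=(4,1,0) retry=(0,0,1)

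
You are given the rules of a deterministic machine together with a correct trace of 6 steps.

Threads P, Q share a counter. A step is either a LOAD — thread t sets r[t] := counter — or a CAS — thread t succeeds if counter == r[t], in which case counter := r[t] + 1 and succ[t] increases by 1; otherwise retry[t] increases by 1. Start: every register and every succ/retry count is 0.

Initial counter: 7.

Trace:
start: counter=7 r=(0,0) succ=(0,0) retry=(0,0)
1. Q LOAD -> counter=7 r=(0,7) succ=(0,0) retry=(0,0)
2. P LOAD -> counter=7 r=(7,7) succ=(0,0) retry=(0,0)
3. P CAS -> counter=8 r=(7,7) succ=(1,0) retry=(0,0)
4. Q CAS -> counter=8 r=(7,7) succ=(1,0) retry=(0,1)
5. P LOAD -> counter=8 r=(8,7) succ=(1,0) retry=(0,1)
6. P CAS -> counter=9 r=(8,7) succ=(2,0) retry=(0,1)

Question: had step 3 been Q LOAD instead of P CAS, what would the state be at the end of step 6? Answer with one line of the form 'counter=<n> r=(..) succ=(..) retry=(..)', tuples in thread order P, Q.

counter=9 r=(8,7) succ=(1,1) retry=(0,0)

(re-executing from step 3 with the substitution; state before step 3: counter=7 r=(7,7) succ=(0,0) retry=(0,0))
3. Q LOAD -> counter=7 r=(7,7) succ=(0,0) retry=(0,0)
4. Q CAS -> counter=8 r=(7,7) succ=(0,1) retry=(0,0)
5. P LOAD -> counter=8 r=(8,7) succ=(0,1) retry=(0,0)
6. P CAS -> counter=9 r=(8,7) succ=(1,1) retry=(0,0)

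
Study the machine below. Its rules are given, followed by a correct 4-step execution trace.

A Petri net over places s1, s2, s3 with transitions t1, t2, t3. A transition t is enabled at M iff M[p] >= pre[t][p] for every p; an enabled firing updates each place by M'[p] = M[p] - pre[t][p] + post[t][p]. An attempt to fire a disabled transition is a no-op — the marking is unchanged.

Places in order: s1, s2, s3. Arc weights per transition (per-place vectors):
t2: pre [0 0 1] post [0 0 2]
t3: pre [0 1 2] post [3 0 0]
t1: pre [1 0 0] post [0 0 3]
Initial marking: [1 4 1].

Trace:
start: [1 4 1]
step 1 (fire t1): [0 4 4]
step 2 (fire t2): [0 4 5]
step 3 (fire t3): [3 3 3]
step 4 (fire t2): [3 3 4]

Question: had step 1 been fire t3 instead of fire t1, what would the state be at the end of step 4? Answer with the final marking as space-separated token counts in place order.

(re-executing from step 1 with the substitution; state before step 1: [1 4 1])
step 1 (fire t3): [1 4 1]
step 2 (fire t2): [1 4 2]
step 3 (fire t3): [4 3 0]
step 4 (fire t2): [4 3 0]

4 3 0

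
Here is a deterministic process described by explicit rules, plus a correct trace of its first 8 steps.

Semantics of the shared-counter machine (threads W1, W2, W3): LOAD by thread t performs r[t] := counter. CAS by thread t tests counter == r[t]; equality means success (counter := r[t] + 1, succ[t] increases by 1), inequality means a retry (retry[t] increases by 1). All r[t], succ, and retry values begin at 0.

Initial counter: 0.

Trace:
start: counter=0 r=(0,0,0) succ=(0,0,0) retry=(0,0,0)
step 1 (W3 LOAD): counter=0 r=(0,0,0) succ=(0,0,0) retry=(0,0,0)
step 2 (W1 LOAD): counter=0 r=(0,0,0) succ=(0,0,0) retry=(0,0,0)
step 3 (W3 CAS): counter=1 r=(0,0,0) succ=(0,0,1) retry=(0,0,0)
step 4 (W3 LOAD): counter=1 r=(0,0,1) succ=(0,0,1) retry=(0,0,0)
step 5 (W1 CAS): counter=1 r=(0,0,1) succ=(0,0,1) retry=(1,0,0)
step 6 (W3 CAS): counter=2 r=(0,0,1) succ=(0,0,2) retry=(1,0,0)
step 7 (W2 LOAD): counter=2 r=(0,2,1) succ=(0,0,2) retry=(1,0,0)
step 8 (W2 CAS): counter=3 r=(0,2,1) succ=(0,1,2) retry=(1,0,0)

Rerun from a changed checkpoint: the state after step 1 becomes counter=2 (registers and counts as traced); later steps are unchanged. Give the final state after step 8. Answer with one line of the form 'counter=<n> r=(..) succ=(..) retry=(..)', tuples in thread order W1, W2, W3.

state after step 1 := counter=2 r=(0,0,0) succ=(0,0,0) retry=(0,0,0)
step 2 (W1 LOAD): counter=2 r=(2,0,0) succ=(0,0,0) retry=(0,0,0)
step 3 (W3 CAS): counter=2 r=(2,0,0) succ=(0,0,0) retry=(0,0,1)
step 4 (W3 LOAD): counter=2 r=(2,0,2) succ=(0,0,0) retry=(0,0,1)
step 5 (W1 CAS): counter=3 r=(2,0,2) succ=(1,0,0) retry=(0,0,1)
step 6 (W3 CAS): counter=3 r=(2,0,2) succ=(1,0,0) retry=(0,0,2)
step 7 (W2 LOAD): counter=3 r=(2,3,2) succ=(1,0,0) retry=(0,0,2)
step 8 (W2 CAS): counter=4 r=(2,3,2) succ=(1,1,0) retry=(0,0,2)

counter=4 r=(2,3,2) succ=(1,1,0) retry=(0,0,2)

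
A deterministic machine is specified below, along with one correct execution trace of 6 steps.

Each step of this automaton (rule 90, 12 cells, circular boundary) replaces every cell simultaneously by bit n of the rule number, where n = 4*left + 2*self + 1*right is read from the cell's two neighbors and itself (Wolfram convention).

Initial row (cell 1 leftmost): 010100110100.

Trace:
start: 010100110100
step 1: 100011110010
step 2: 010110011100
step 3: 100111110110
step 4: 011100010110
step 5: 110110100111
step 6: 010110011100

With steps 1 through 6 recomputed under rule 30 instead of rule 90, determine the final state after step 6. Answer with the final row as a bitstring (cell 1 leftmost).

(re-executing steps 1..6 under rule 30; state before step 1: 010100110100)
step 1: 110111100110
step 2: 100100011100
step 3: 111110110011
step 4: 000000101110
step 5: 000001101001
step 6: 100011001111

100011001111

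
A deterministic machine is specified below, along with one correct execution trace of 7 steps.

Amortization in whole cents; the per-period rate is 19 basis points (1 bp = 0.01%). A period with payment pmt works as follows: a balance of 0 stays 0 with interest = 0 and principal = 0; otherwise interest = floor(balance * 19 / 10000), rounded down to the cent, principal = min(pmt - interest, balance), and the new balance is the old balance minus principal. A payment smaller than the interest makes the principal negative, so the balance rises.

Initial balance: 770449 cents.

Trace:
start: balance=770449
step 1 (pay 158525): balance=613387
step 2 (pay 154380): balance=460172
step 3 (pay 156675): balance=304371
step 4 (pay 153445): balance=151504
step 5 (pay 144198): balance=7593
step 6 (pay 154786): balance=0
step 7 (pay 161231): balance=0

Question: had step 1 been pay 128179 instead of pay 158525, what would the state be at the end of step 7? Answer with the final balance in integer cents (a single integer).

0

(re-executing from step 1 with the substitution; state before step 1: balance=770449)
step 1 (pay 128179): balance=643733
step 2 (pay 154380): balance=490576
step 3 (pay 156675): balance=334833
step 4 (pay 153445): balance=182024
step 5 (pay 144198): balance=38171
step 6 (pay 154786): balance=0
step 7 (pay 161231): balance=0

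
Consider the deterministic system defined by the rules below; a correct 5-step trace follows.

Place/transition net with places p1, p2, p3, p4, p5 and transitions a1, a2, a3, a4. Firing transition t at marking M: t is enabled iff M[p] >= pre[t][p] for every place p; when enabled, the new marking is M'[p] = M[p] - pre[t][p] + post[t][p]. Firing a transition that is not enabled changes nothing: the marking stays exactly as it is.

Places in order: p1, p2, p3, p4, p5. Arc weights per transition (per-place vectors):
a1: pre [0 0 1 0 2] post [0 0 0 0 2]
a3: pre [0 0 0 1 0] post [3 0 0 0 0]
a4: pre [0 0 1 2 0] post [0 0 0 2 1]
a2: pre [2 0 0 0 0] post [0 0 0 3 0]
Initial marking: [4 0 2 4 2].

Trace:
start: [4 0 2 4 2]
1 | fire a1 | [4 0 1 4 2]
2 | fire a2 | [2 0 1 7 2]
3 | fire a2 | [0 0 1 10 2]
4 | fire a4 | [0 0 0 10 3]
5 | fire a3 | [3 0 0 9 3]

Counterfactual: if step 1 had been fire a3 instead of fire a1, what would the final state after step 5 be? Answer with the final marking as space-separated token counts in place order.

6 0 1 8 3

(re-executing from step 1 with the substitution; state before step 1: [4 0 2 4 2])
1 | fire a3 | [7 0 2 3 2]
2 | fire a2 | [5 0 2 6 2]
3 | fire a2 | [3 0 2 9 2]
4 | fire a4 | [3 0 1 9 3]
5 | fire a3 | [6 0 1 8 3]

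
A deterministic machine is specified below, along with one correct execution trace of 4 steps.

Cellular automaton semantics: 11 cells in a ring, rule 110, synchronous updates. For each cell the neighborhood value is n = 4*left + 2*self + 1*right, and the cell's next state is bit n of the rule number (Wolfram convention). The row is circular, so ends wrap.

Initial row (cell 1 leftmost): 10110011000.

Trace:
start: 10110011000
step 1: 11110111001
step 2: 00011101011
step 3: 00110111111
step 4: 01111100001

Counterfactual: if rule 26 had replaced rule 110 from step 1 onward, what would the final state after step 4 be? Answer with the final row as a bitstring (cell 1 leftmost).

(re-executing steps 1..4 under rule 26; state before step 1: 10110011000)
step 1: 00101110101
step 2: 11001000000
step 3: 10110100001
step 4: 00100010011

00100010011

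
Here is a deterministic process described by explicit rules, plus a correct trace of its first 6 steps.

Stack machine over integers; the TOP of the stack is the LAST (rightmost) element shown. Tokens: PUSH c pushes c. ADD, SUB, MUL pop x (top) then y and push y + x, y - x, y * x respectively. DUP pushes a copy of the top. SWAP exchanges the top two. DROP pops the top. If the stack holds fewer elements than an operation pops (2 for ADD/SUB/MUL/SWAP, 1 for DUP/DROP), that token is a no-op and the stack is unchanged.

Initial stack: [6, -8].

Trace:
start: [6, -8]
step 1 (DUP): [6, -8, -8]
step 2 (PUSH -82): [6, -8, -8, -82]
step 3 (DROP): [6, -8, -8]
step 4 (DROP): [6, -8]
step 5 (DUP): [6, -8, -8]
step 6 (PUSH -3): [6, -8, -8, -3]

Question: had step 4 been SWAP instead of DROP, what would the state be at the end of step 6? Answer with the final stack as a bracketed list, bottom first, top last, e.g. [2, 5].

[6, -8, -8, -8, -3]

(re-executing from step 4 with the substitution; state before step 4: [6, -8, -8])
step 4 (SWAP): [6, -8, -8]
step 5 (DUP): [6, -8, -8, -8]
step 6 (PUSH -3): [6, -8, -8, -8, -3]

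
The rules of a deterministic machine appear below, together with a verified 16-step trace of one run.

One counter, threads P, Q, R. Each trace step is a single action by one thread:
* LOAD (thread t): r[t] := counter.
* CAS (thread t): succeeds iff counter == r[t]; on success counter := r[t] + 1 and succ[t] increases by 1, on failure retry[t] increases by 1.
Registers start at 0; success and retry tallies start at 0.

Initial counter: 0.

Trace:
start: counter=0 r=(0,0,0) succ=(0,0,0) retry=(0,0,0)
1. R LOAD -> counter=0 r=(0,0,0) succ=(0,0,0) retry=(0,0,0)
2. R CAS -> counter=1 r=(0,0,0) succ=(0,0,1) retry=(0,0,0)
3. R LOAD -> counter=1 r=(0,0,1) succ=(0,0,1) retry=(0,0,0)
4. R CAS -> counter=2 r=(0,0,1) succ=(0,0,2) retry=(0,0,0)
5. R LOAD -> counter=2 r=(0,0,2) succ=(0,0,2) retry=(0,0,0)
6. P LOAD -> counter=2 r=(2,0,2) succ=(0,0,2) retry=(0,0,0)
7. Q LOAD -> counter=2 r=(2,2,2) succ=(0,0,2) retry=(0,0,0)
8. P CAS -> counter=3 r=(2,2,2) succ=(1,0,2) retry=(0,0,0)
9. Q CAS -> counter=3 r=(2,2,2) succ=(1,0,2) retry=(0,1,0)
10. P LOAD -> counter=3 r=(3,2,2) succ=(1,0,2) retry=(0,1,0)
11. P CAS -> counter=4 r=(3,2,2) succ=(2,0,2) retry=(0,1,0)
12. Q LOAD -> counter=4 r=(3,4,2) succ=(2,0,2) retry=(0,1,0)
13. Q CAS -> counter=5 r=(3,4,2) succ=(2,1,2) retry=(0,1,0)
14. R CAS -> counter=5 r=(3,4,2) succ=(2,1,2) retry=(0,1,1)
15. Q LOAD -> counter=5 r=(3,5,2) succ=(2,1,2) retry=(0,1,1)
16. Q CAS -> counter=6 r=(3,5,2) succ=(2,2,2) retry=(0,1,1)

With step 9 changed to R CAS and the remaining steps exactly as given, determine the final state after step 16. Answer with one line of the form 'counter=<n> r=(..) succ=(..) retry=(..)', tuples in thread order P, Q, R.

counter=6 r=(3,5,2) succ=(2,2,2) retry=(0,0,2)

(re-executing from step 9 with the substitution; state before step 9: counter=3 r=(2,2,2) succ=(1,0,2) retry=(0,0,0))
9. R CAS -> counter=3 r=(2,2,2) succ=(1,0,2) retry=(0,0,1)
10. P LOAD -> counter=3 r=(3,2,2) succ=(1,0,2) retry=(0,0,1)
11. P CAS -> counter=4 r=(3,2,2) succ=(2,0,2) retry=(0,0,1)
12. Q LOAD -> counter=4 r=(3,4,2) succ=(2,0,2) retry=(0,0,1)
13. Q CAS -> counter=5 r=(3,4,2) succ=(2,1,2) retry=(0,0,1)
14. R CAS -> counter=5 r=(3,4,2) succ=(2,1,2) retry=(0,0,2)
15. Q LOAD -> counter=5 r=(3,5,2) succ=(2,1,2) retry=(0,0,2)
16. Q CAS -> counter=6 r=(3,5,2) succ=(2,2,2) retry=(0,0,2)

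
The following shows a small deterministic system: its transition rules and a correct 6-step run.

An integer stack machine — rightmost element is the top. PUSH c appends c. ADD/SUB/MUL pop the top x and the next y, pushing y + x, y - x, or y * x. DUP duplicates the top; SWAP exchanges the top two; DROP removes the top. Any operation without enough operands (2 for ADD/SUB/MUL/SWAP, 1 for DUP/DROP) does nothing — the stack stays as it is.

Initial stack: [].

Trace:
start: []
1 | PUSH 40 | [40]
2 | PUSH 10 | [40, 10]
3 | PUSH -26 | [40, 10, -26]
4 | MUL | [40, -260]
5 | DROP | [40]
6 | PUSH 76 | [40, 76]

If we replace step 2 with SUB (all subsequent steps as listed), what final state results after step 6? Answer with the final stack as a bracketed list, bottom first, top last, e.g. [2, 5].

[76]

(re-executing from step 2 with the substitution; state before step 2: [40])
2 | SUB | [40]
3 | PUSH -26 | [40, -26]
4 | MUL | [-1040]
5 | DROP | []
6 | PUSH 76 | [76]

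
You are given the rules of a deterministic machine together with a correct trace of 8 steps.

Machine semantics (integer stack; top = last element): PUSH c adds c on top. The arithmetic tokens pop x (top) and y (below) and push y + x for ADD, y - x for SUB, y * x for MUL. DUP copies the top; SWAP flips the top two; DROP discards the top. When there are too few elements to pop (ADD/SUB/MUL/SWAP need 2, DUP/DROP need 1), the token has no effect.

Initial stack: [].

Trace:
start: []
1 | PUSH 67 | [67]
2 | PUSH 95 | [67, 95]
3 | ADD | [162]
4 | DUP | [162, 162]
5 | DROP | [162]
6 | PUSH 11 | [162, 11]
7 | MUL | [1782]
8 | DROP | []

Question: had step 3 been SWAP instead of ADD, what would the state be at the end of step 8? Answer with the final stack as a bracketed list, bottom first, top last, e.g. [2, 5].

(re-executing from step 3 with the substitution; state before step 3: [67, 95])
3 | SWAP | [95, 67]
4 | DUP | [95, 67, 67]
5 | DROP | [95, 67]
6 | PUSH 11 | [95, 67, 11]
7 | MUL | [95, 737]
8 | DROP | [95]

[95]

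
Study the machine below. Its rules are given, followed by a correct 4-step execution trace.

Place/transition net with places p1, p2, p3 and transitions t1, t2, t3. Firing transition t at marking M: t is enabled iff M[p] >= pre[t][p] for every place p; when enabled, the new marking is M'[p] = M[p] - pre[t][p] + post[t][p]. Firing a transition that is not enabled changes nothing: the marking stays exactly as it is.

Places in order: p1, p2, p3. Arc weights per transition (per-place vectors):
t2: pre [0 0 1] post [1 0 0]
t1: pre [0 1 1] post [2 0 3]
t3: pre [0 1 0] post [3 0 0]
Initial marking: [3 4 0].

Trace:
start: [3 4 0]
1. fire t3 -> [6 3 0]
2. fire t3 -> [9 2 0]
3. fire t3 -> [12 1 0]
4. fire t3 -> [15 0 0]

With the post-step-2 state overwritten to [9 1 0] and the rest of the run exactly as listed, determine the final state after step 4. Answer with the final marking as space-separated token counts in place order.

12 0 0

state after step 2 := [9 1 0]
3. fire t3 -> [12 0 0]
4. fire t3 -> [12 0 0]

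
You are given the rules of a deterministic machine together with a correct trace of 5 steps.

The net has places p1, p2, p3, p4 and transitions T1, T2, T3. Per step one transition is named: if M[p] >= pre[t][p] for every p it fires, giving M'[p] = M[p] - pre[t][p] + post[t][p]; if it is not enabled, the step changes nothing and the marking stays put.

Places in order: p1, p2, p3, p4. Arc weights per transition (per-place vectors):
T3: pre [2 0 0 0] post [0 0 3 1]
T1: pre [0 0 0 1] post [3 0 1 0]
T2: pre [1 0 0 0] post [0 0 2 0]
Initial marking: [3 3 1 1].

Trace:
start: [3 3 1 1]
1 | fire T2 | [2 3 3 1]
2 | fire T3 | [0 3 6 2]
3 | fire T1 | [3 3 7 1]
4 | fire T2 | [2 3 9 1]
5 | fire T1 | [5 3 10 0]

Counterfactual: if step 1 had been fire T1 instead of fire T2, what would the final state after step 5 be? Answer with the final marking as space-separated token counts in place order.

(re-executing from step 1 with the substitution; state before step 1: [3 3 1 1])
1 | fire T1 | [6 3 2 0]
2 | fire T3 | [4 3 5 1]
3 | fire T1 | [7 3 6 0]
4 | fire T2 | [6 3 8 0]
5 | fire T1 | [6 3 8 0]

6 3 8 0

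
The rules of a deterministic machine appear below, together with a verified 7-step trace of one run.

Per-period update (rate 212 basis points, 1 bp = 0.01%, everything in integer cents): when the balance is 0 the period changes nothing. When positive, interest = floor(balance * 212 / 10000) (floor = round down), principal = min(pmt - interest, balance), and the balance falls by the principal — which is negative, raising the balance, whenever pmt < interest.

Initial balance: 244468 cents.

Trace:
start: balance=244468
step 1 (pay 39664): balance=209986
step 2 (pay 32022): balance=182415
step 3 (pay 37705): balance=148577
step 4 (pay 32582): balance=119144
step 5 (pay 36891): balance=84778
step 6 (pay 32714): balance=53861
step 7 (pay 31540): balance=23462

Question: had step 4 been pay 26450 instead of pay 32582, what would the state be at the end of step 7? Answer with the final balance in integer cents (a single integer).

29993

(re-executing from step 4 with the substitution; state before step 4: balance=148577)
step 4 (pay 26450): balance=125276
step 5 (pay 36891): balance=91040
step 6 (pay 32714): balance=60256
step 7 (pay 31540): balance=29993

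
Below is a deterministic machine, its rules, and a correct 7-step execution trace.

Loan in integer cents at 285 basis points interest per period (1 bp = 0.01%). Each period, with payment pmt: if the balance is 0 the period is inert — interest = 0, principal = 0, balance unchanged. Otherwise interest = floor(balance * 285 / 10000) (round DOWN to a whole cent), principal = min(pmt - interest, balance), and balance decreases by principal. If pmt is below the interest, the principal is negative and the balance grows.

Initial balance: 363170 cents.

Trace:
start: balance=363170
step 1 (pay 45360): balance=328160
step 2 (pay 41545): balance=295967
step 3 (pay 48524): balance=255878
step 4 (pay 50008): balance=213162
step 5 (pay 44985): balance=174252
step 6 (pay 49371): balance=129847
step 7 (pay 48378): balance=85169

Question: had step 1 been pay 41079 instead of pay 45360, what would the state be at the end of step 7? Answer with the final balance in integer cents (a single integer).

(re-executing from step 1 with the substitution; state before step 1: balance=363170)
step 1 (pay 41079): balance=332441
step 2 (pay 41545): balance=300370
step 3 (pay 48524): balance=260406
step 4 (pay 50008): balance=217819
step 5 (pay 44985): balance=179041
step 6 (pay 49371): balance=134772
step 7 (pay 48378): balance=90235

90235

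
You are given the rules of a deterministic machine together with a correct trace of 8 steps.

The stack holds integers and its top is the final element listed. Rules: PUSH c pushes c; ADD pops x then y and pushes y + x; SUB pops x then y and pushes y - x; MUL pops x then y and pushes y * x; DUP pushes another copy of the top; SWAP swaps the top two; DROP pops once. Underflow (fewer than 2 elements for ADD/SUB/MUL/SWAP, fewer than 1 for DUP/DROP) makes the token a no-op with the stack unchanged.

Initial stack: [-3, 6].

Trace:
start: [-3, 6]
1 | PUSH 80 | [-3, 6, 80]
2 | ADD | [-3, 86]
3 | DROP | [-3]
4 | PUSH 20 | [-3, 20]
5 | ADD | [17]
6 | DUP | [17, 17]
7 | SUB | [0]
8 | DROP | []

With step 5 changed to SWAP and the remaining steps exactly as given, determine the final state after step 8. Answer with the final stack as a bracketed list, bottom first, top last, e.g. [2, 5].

[20]

(re-executing from step 5 with the substitution; state before step 5: [-3, 20])
5 | SWAP | [20, -3]
6 | DUP | [20, -3, -3]
7 | SUB | [20, 0]
8 | DROP | [20]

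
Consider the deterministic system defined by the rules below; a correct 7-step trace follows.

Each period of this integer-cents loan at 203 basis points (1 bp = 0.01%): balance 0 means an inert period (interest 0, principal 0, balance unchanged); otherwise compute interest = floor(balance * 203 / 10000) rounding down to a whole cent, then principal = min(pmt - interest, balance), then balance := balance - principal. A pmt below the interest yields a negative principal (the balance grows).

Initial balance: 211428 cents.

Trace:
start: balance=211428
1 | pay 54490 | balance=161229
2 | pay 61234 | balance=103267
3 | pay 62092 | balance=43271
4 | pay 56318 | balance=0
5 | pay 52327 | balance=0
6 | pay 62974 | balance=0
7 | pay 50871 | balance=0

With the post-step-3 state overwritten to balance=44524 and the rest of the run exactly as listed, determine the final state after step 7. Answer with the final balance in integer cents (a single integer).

state after step 3 := balance=44524
4 | pay 56318 | balance=0
5 | pay 52327 | balance=0
6 | pay 62974 | balance=0
7 | pay 50871 | balance=0

0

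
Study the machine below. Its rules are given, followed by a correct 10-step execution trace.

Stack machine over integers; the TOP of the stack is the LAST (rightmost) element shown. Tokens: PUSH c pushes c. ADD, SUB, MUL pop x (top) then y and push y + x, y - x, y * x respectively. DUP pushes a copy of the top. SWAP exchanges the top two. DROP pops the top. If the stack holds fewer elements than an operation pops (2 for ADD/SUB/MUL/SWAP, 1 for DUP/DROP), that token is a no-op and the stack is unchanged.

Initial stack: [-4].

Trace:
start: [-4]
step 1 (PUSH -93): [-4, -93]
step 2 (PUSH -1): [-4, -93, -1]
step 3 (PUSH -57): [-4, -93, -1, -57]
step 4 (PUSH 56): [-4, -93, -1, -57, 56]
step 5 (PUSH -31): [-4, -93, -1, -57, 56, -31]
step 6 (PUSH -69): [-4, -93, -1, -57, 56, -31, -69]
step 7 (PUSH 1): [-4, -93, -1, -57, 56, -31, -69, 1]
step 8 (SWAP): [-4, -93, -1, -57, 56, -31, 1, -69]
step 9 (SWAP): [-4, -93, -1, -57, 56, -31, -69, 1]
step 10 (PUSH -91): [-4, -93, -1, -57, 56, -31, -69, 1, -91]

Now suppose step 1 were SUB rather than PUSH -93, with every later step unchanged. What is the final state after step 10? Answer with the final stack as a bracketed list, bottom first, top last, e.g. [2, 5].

(re-executing from step 1 with the substitution; state before step 1: [-4])
step 1 (SUB): [-4]
step 2 (PUSH -1): [-4, -1]
step 3 (PUSH -57): [-4, -1, -57]
step 4 (PUSH 56): [-4, -1, -57, 56]
step 5 (PUSH -31): [-4, -1, -57, 56, -31]
step 6 (PUSH -69): [-4, -1, -57, 56, -31, -69]
step 7 (PUSH 1): [-4, -1, -57, 56, -31, -69, 1]
step 8 (SWAP): [-4, -1, -57, 56, -31, 1, -69]
step 9 (SWAP): [-4, -1, -57, 56, -31, -69, 1]
step 10 (PUSH -91): [-4, -1, -57, 56, -31, -69, 1, -91]

[-4, -1, -57, 56, -31, -69, 1, -91]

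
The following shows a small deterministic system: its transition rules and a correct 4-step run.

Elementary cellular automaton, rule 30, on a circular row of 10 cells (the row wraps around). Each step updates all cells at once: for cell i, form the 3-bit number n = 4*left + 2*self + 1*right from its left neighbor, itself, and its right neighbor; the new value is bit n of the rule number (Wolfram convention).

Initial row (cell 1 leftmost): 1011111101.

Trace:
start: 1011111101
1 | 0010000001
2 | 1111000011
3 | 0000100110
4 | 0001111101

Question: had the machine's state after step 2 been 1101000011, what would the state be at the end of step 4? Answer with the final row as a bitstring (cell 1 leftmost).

state after step 2 := 1101000011
3 | 0001100110
4 | 0011011101

0011011101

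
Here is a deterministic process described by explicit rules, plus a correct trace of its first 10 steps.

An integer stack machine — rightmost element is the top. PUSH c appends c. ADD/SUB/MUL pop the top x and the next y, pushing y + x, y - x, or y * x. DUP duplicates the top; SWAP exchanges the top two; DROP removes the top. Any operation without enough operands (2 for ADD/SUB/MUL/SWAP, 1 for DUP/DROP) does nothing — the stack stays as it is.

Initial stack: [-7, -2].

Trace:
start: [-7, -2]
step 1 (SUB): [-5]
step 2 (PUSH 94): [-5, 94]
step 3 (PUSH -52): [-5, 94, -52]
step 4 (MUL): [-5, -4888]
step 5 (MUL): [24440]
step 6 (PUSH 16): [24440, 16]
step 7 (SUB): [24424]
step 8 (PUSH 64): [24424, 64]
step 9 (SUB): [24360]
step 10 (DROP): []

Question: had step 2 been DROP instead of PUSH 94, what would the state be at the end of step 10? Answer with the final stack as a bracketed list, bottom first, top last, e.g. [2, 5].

(re-executing from step 2 with the substitution; state before step 2: [-5])
step 2 (DROP): []
step 3 (PUSH -52): [-52]
step 4 (MUL): [-52]
step 5 (MUL): [-52]
step 6 (PUSH 16): [-52, 16]
step 7 (SUB): [-68]
step 8 (PUSH 64): [-68, 64]
step 9 (SUB): [-132]
step 10 (DROP): []

[]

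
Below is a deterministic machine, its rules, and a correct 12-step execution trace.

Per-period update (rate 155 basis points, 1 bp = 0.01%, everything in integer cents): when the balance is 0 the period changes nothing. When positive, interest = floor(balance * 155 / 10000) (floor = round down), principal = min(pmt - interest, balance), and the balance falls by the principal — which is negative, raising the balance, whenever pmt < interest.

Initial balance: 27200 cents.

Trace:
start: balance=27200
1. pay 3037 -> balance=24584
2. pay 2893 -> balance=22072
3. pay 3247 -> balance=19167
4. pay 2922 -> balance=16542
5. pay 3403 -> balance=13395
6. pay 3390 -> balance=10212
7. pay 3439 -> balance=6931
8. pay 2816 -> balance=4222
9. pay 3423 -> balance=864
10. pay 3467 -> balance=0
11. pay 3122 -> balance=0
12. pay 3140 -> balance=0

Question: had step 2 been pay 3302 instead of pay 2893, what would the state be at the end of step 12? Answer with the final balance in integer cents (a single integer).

(re-executing from step 2 with the substitution; state before step 2: balance=24584)
2. pay 3302 -> balance=21663
3. pay 3247 -> balance=18751
4. pay 2922 -> balance=16119
5. pay 3403 -> balance=12965
6. pay 3390 -> balance=9775
7. pay 3439 -> balance=6487
8. pay 2816 -> balance=3771
9. pay 3423 -> balance=406
10. pay 3467 -> balance=0
11. pay 3122 -> balance=0
12. pay 3140 -> balance=0

0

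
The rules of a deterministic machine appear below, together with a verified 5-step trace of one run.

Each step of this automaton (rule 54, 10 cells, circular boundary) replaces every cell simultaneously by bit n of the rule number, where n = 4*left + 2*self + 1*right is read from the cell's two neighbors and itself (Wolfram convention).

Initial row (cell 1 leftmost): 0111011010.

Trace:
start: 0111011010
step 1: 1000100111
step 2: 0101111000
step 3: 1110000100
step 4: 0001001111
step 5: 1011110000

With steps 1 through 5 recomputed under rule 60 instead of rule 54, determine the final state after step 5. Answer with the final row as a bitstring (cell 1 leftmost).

(re-executing steps 1..5 under rule 60; state before step 1: 0111011010)
step 1: 0100110111
step 2: 1110101100
step 3: 1001111010
step 4: 1101000111
step 5: 0011100100

0011100100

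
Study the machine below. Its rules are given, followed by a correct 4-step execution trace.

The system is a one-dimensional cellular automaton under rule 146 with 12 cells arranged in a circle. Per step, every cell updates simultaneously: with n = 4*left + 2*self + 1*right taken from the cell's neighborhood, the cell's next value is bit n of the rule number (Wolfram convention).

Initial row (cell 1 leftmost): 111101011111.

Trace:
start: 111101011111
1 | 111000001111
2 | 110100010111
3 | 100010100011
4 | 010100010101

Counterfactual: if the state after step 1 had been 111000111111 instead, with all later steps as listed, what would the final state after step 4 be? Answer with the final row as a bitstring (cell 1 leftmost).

010000010111

state after step 1 := 111000111111
2 | 110101011111
3 | 100000001111
4 | 010000010111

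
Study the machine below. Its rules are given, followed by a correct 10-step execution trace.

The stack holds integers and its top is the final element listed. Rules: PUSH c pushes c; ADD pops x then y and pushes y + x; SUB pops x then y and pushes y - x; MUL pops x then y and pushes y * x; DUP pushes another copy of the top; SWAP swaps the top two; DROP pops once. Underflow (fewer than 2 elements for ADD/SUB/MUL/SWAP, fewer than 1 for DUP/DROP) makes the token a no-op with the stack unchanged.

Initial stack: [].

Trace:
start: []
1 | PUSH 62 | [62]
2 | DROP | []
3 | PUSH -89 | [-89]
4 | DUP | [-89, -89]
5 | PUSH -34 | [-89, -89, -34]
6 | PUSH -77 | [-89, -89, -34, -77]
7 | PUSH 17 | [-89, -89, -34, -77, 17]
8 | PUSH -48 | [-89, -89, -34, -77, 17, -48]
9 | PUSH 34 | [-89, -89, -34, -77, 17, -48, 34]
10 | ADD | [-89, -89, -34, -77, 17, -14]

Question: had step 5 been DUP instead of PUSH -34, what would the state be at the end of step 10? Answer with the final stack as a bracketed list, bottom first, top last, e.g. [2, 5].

[-89, -89, -89, -77, 17, -14]

(re-executing from step 5 with the substitution; state before step 5: [-89, -89])
5 | DUP | [-89, -89, -89]
6 | PUSH -77 | [-89, -89, -89, -77]
7 | PUSH 17 | [-89, -89, -89, -77, 17]
8 | PUSH -48 | [-89, -89, -89, -77, 17, -48]
9 | PUSH 34 | [-89, -89, -89, -77, 17, -48, 34]
10 | ADD | [-89, -89, -89, -77, 17, -14]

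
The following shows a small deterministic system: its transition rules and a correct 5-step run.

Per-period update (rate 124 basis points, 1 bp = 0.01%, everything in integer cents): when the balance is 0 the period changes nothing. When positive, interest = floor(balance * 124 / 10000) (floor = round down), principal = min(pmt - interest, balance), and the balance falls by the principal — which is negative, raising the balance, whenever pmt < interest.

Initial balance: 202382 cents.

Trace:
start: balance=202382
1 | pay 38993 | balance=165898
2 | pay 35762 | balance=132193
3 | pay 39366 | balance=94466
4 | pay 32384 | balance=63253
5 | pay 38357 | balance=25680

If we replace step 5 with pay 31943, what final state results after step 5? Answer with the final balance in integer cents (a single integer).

32094

(re-executing from step 5 with the substitution; state before step 5: balance=63253)
5 | pay 31943 | balance=32094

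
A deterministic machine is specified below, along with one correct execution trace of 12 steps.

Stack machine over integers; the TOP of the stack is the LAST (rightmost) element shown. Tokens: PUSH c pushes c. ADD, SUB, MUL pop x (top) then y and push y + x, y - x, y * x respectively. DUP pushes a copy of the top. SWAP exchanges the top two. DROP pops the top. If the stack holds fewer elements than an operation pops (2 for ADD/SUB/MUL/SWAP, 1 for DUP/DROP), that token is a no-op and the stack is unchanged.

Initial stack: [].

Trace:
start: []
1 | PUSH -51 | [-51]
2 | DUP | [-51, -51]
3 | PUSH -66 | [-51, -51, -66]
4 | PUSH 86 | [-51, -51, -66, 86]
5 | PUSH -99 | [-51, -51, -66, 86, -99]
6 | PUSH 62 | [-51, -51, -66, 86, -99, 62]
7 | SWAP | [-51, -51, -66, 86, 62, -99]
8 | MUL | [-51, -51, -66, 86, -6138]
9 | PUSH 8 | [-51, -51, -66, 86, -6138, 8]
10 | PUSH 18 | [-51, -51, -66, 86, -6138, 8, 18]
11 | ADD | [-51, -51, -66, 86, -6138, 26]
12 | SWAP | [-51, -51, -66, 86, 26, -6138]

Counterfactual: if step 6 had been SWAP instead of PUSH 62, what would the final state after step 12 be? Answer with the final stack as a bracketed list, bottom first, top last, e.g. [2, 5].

(re-executing from step 6 with the substitution; state before step 6: [-51, -51, -66, 86, -99])
6 | SWAP | [-51, -51, -66, -99, 86]
7 | SWAP | [-51, -51, -66, 86, -99]
8 | MUL | [-51, -51, -66, -8514]
9 | PUSH 8 | [-51, -51, -66, -8514, 8]
10 | PUSH 18 | [-51, -51, -66, -8514, 8, 18]
11 | ADD | [-51, -51, -66, -8514, 26]
12 | SWAP | [-51, -51, -66, 26, -8514]

[-51, -51, -66, 26, -8514]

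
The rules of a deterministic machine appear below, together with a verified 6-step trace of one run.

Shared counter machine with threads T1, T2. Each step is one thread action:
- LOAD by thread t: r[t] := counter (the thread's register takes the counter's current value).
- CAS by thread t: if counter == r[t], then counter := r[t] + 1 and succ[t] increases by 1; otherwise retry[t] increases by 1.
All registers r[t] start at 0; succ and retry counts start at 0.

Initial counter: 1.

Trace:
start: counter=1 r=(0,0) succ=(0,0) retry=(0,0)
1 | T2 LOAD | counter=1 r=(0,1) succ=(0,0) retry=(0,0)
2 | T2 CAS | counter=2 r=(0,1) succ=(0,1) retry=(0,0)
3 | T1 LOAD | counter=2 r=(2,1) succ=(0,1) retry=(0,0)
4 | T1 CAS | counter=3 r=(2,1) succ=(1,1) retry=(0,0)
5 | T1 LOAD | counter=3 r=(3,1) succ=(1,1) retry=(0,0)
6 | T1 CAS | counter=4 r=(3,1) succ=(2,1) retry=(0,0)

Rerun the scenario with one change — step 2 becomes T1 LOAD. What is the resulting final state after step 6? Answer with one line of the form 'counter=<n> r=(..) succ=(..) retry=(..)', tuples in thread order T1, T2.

(re-executing from step 2 with the substitution; state before step 2: counter=1 r=(0,1) succ=(0,0) retry=(0,0))
2 | T1 LOAD | counter=1 r=(1,1) succ=(0,0) retry=(0,0)
3 | T1 LOAD | counter=1 r=(1,1) succ=(0,0) retry=(0,0)
4 | T1 CAS | counter=2 r=(1,1) succ=(1,0) retry=(0,0)
5 | T1 LOAD | counter=2 r=(2,1) succ=(1,0) retry=(0,0)
6 | T1 CAS | counter=3 r=(2,1) succ=(2,0) retry=(0,0)

counter=3 r=(2,1) succ=(2,0) retry=(0,0)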